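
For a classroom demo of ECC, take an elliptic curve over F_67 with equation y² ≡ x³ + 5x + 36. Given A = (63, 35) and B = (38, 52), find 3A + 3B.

(17, 3)

First 3A:
Repeated addition: build up to 3A.
2A: tangent at (63, 35): λ = (3·63² + 5)/(2·35) ≡ 53/3. 3⁻¹ ≡ 45 (mod 67), so λ ≡ 53·45 ≡ 40.
  x = λ² - 63 - 63 = 1600 - 126 ≡ 0; y = λ·(63 - 0) - 35 ≡ 6. → (0, 6)
3A: (0, 6) + (63, 35). λ = (35 - 6)/(63 - 0) ≡ 29/63 mod 67. 63⁻¹ ≡ 50 (mod 67), so λ ≡ 43.
  x = λ² - 0 - 63 = 1849 - 63 ≡ 44; y = λ·(0 - 44) - 6 ≡ 45. → (44, 45)
3A = (44, 45).
Next 3B:
Repeated addition: build up to 3B.
2B: tangent at (38, 52): λ = (3·38² + 5)/(2·52) ≡ 49/37. 37⁻¹ ≡ 29 (mod 67) since 37·29 = 1073 ≡ 1, so λ ≡ 49·29 ≡ 14.
  x = λ² - 38 - 38 = 196 - 76 ≡ 53; y = λ·(38 - 53) - 52 ≡ 6. → (53, 6)
3B: (53, 6) + (38, 52). λ = (52 - 6)/(38 - 53) ≡ 46/52 mod 67. 52⁻¹ ≡ 58 (mod 67) since 52·58 = 3016 ≡ 1, so λ ≡ 55.
  x = λ² - 53 - 38 = 3025 - 91 ≡ 53; y = λ·(53 - 53) - 6 ≡ 61. → (53, 61)
3B = (53, 61).
Finally 3A + 3B:
(44, 45) + (53, 61). λ = (61 - 45)/(53 - 44) ≡ 16/9 mod 67. 9⁻¹ ≡ 15 (mod 67) since 9·15 = 135 ≡ 1, so λ ≡ 39.
  x = λ² - 44 - 53 = 1521 - 97 ≡ 17; y = λ·(44 - 17) - 45 ≡ 3. → (17, 3)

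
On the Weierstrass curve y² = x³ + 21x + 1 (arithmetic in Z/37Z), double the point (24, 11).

tangent at (24, 11): λ = (3·24² + 21)/(2·11) ≡ 10/22. 22⁻¹ ≡ 32 (mod 37) since 22·32 = 704 ≡ 1, so λ ≡ 10·32 ≡ 24.
  x = λ² - 24 - 24 = 576 - 48 ≡ 10; y = λ·(24 - 10) - 11 ≡ 29. → (10, 29)

(10, 29)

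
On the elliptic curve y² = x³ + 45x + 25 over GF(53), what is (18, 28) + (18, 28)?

(34, 7)

tangent at (18, 28): λ = (3·18² + 45)/(2·28) ≡ 10/3. 3⁻¹ ≡ 18 (mod 53), so λ ≡ 10·18 ≡ 21.
  x = λ² - 18 - 18 = 441 - 36 ≡ 34; y = λ·(18 - 34) - 28 ≡ 7. → (34, 7)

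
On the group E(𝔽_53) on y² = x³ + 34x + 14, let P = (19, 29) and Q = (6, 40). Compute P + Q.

(19, 29) + (6, 40). λ = (40 - 29)/(6 - 19) ≡ 11/40 mod 53. 40⁻¹ ≡ 4 (mod 53) since 40·4 = 160 ≡ 1, so λ ≡ 44.
  x = λ² - 19 - 6 = 1936 - 25 ≡ 3; y = λ·(19 - 3) - 29 ≡ 39. → (3, 39)

(3, 39)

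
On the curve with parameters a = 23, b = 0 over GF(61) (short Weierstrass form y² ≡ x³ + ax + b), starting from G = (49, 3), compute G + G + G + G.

Repeated addition: build up to 4G.
2G: tangent at (49, 3): λ = (3·49² + 23)/(2·3) ≡ 28/6. 6⁻¹ ≡ 51 (mod 61) since 6·51 = 306 ≡ 1, so λ ≡ 28·51 ≡ 25.
  x = λ² - 49 - 49 = 625 - 98 ≡ 39; y = λ·(49 - 39) - 3 ≡ 3. → (39, 3)
3G: (39, 3) + (49, 3). λ = (3 - 3)/(49 - 39) ≡ 0/10 mod 61. 10⁻¹ ≡ 55 (mod 61), so λ ≡ 0.
  x = λ² - 39 - 49 = 0 - 88 ≡ 34; y = λ·(39 - 34) - 3 ≡ 58. → (34, 58)
4G: (34, 58) + (49, 3). λ = (3 - 58)/(49 - 34) ≡ 6/15 mod 61. 15⁻¹ ≡ 57 (mod 61) since 15·57 = 855 ≡ 1, so λ ≡ 37.
  x = λ² - 34 - 49 = 1369 - 83 ≡ 5; y = λ·(34 - 5) - 58 ≡ 39. → (5, 39)

(5, 39)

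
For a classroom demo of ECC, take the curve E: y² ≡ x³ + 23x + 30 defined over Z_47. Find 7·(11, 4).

Write Q = (11, 4).
Double-and-add on 7 = (111)₂. Start with Q = (11, 4) for the leading 1-bit.
double: tangent at (11, 4): λ = (3·11² + 23)/(2·4) ≡ 10/8. 8⁻¹ ≡ 6 (mod 47), so λ ≡ 10·6 ≡ 13.
  x = λ² - 11 - 11 = 169 - 22 ≡ 6; y = λ·(11 - 6) - 4 ≡ 14. → (6, 14)
add Q: (6, 14) + (11, 4). λ = (4 - 14)/(11 - 6) ≡ 37/5 mod 47. 5⁻¹ ≡ 19 (mod 47), so λ ≡ 45.
  x = λ² - 6 - 11 = 2025 - 17 ≡ 34; y = λ·(6 - 34) - 14 ≡ 42. → (34, 42)
double: tangent at (34, 42): λ = (3·34² + 23)/(2·42) ≡ 13/37. 37⁻¹ ≡ 14 (mod 47), so λ ≡ 13·14 ≡ 41.
  x = λ² - 34 - 34 = 1681 - 68 ≡ 15; y = λ·(34 - 15) - 42 ≡ 32. → (15, 32)
add Q: (15, 32) + (11, 4). λ = (4 - 32)/(11 - 15) ≡ 19/43 mod 47. 43⁻¹ ≡ 35 (mod 47), so λ ≡ 7.
  x = λ² - 15 - 11 = 49 - 26 ≡ 23; y = λ·(15 - 23) - 32 ≡ 6. → (23, 6)

(23, 6)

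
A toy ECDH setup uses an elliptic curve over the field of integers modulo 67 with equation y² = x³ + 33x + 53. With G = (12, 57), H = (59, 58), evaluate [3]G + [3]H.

(60, 22)

First 3G:
Repeated addition: build up to 3G.
2G: tangent at (12, 57): λ = (3·12² + 33)/(2·57) ≡ 63/47. 47⁻¹ ≡ 10 (mod 67) since 47·10 = 470 ≡ 1, so λ ≡ 63·10 ≡ 27.
  x = λ² - 12 - 12 = 729 - 24 ≡ 35; y = λ·(12 - 35) - 57 ≡ 59. → (35, 59)
3G: (35, 59) + (12, 57). λ = (57 - 59)/(12 - 35) ≡ 65/44 mod 67. 44⁻¹ ≡ 32 (mod 67) since 44·32 = 1408 ≡ 1, so λ ≡ 3.
  x = λ² - 35 - 12 = 9 - 47 ≡ 29; y = λ·(35 - 29) - 59 ≡ 26. → (29, 26)
3G = (29, 26).
Next 3H:
Repeated addition: build up to 3H.
2H: tangent at (59, 58): λ = (3·59² + 33)/(2·58) ≡ 24/49. 49⁻¹ ≡ 26 (mod 67), so λ ≡ 24·26 ≡ 21.
  x = λ² - 59 - 59 = 441 - 118 ≡ 55; y = λ·(59 - 55) - 58 ≡ 26. → (55, 26)
3H: (55, 26) + (59, 58). λ = (58 - 26)/(59 - 55) ≡ 32/4 mod 67. 4⁻¹ ≡ 17 (mod 67), so λ ≡ 8.
  x = λ² - 55 - 59 = 64 - 114 ≡ 17; y = λ·(55 - 17) - 26 ≡ 10. → (17, 10)
3H = (17, 10).
Finally 3G + 3H:
(29, 26) + (17, 10). λ = (10 - 26)/(17 - 29) ≡ 51/55 mod 67. 55⁻¹ ≡ 39 (mod 67), so λ ≡ 46.
  x = λ² - 29 - 17 = 2116 - 46 ≡ 60; y = λ·(29 - 60) - 26 ≡ 22. → (60, 22)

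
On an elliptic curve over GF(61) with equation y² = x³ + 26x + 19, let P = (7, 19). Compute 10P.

Double-and-add on 10 = (1010)₂. Start with P = (7, 19) for the leading 1-bit.
double: tangent at (7, 19): λ = (3·7² + 26)/(2·19) ≡ 51/38. 38⁻¹ ≡ 53 (mod 61) since 38·53 = 2014 ≡ 1, so λ ≡ 51·53 ≡ 19.
  x = λ² - 7 - 7 = 361 - 14 ≡ 42; y = λ·(7 - 42) - 19 ≡ 48. → (42, 48)
double: tangent at (42, 48): λ = (3·42² + 26)/(2·48) ≡ 11/35. 35⁻¹ ≡ 7 (mod 61), so λ ≡ 11·7 ≡ 16.
  x = λ² - 42 - 42 = 256 - 84 ≡ 50; y = λ·(42 - 50) - 48 ≡ 7. → (50, 7)
add P: (50, 7) + (7, 19). λ = (19 - 7)/(7 - 50) ≡ 12/18 mod 61. 18⁻¹ ≡ 17 (mod 61), so λ ≡ 21.
  x = λ² - 50 - 7 = 441 - 57 ≡ 18; y = λ·(50 - 18) - 7 ≡ 55. → (18, 55)
double: tangent at (18, 55): λ = (3·18² + 26)/(2·55) ≡ 22/49. 49⁻¹ ≡ 5 (mod 61) since 49·5 = 245 ≡ 1, so λ ≡ 22·5 ≡ 49.
  x = λ² - 18 - 18 = 2401 - 36 ≡ 47; y = λ·(18 - 47) - 55 ≡ 49. → (47, 49)

(47, 49)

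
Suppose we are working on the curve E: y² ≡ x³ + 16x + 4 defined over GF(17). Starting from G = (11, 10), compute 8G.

(11, 7)

Repeated addition: build up to 8G.
2G: tangent at (11, 10): λ = (3·11² + 16)/(2·10) ≡ 5/3. 3⁻¹ ≡ 6 (mod 17), so λ ≡ 5·6 ≡ 13.
  x = λ² - 11 - 11 = 169 - 22 ≡ 11; y = λ·(11 - 11) - 10 ≡ 7. → (11, 7)
3G: (11, 7) + (11, 10): same x and y₁ ≡ -y₂, so the sum is ∞.
4G: ∞ + (11, 10) = (11, 10) (identity).
5G: tangent at (11, 10): λ = (3·11² + 16)/(2·10) ≡ 5/3. 3⁻¹ ≡ 6 (mod 17) since 3·6 = 18 ≡ 1, so λ ≡ 5·6 ≡ 13.
  x = λ² - 11 - 11 = 169 - 22 ≡ 11; y = λ·(11 - 11) - 10 ≡ 7. → (11, 7)
6G: (11, 7) + (11, 10): same x and y₁ ≡ -y₂, so the sum is ∞.
7G: ∞ + (11, 10) = (11, 10) (identity).
8G: tangent at (11, 10): λ = (3·11² + 16)/(2·10) ≡ 5/3. 3⁻¹ ≡ 6 (mod 17), so λ ≡ 5·6 ≡ 13.
  x = λ² - 11 - 11 = 169 - 22 ≡ 11; y = λ·(11 - 11) - 10 ≡ 7. → (11, 7)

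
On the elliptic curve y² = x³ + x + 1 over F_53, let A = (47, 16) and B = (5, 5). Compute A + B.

(47, 16) + (5, 5). λ = (5 - 16)/(5 - 47) ≡ 42/11 mod 53. 11⁻¹ ≡ 29 (mod 53), so λ ≡ 52.
  x = λ² - 47 - 5 = 2704 - 52 ≡ 2; y = λ·(47 - 2) - 16 ≡ 45. → (2, 45)

(2, 45)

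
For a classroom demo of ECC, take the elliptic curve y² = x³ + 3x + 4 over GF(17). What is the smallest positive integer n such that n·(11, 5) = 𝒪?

2P: tangent at (11, 5): λ = (3·11² + 3)/(2·5) ≡ 9/10. 10⁻¹ ≡ 12 (mod 17), so λ ≡ 9·12 ≡ 6.
  x = λ² - 11 - 11 = 36 - 22 ≡ 14; y = λ·(11 - 14) - 5 ≡ 11. → (14, 11)
3P: (14, 11) + (11, 5). λ = (5 - 11)/(11 - 14) ≡ 11/14 mod 17. 14⁻¹ ≡ 11 (mod 17), so λ ≡ 2.
  x = λ² - 14 - 11 = 4 - 25 ≡ 13; y = λ·(14 - 13) - 11 ≡ 8. → (13, 8)
4P: (13, 8) + (11, 5). λ = (5 - 8)/(11 - 13) ≡ 14/15 mod 17. 15⁻¹ ≡ 8 (mod 17), so λ ≡ 10.
  x = λ² - 13 - 11 = 100 - 24 ≡ 8; y = λ·(13 - 8) - 8 ≡ 8. → (8, 8)
5P: (8, 8) + (11, 5). λ = (5 - 8)/(11 - 8) ≡ 14/3 mod 17. 3⁻¹ ≡ 6 (mod 17) since 3·6 = 18 ≡ 1, so λ ≡ 16.
  x = λ² - 8 - 11 = 256 - 19 ≡ 16; y = λ·(8 - 16) - 8 ≡ 0. → (16, 0)
6P: (16, 0) + (11, 5). λ = (5 - 0)/(11 - 16) ≡ 5/12 mod 17. 12⁻¹ ≡ 10 (mod 17), so λ ≡ 16.
  x = λ² - 16 - 11 = 256 - 27 ≡ 8; y = λ·(16 - 8) - 0 ≡ 9. → (8, 9)
7P: (8, 9) + (11, 5). λ = (5 - 9)/(11 - 8) ≡ 13/3 mod 17. 3⁻¹ ≡ 6 (mod 17) since 3·6 = 18 ≡ 1, so λ ≡ 10.
  x = λ² - 8 - 11 = 100 - 19 ≡ 13; y = λ·(8 - 13) - 9 ≡ 9. → (13, 9)
8P: (13, 9) + (11, 5). λ = (5 - 9)/(11 - 13) ≡ 13/15 mod 17. 15⁻¹ ≡ 8 (mod 17), so λ ≡ 2.
  x = λ² - 13 - 11 = 4 - 24 ≡ 14; y = λ·(13 - 14) - 9 ≡ 6. → (14, 6)
9P: (14, 6) + (11, 5). λ = (5 - 6)/(11 - 14) ≡ 16/14 mod 17. 14⁻¹ ≡ 11 (mod 17), so λ ≡ 6.
  x = λ² - 14 - 11 = 36 - 25 ≡ 11; y = λ·(14 - 11) - 6 ≡ 12. → (11, 12)
10P: (11, 12) + (11, 5): same x and y₁ ≡ -y₂, so the sum is 𝒪.
10P = 𝒪, so the order is 10.

10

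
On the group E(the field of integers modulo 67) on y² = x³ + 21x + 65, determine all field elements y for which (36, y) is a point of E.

x³ + 21x + 65 = 47477 ≡ 41 (mod 67).
41 is a non-residue mod 67; no y exists.

none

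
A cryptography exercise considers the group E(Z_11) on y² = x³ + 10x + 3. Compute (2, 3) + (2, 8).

The two points share x = 2 and their y-coordinates satisfy 3 + 8 ≡ 0 (mod 11), so they are inverses. Their sum is O.

O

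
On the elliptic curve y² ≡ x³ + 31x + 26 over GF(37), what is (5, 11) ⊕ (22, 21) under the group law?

(5, 11) + (22, 21). λ = (21 - 11)/(22 - 5) ≡ 10/17 mod 37. 17⁻¹ ≡ 24 (mod 37), so λ ≡ 18.
  x = λ² - 5 - 22 = 324 - 27 ≡ 1; y = λ·(5 - 1) - 11 ≡ 24. → (1, 24)

(1, 24)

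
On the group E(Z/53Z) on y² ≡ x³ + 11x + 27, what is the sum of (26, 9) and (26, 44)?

O

The two points share x = 26 and their y-coordinates satisfy 9 + 44 ≡ 0 (mod 53), so they are inverses. Their sum is ∞.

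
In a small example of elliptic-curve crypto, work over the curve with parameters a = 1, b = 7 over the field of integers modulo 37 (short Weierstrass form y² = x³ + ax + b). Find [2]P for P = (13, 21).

tangent at (13, 21): λ = (3·13² + 1)/(2·21) ≡ 27/5. 5⁻¹ ≡ 15 (mod 37), so λ ≡ 27·15 ≡ 35.
  x = λ² - 13 - 13 = 1225 - 26 ≡ 15; y = λ·(13 - 15) - 21 ≡ 20. → (15, 20)

(15, 20)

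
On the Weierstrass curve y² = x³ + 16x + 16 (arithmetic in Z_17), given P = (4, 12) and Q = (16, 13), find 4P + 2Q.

First 4P:
Repeated addition: build up to 4P.
2P: tangent at (4, 12): λ = (3·4² + 16)/(2·12) ≡ 13/7. 7⁻¹ ≡ 5 (mod 17) since 7·5 = 35 ≡ 1, so λ ≡ 13·5 ≡ 14.
  x = λ² - 4 - 4 = 196 - 8 ≡ 1; y = λ·(4 - 1) - 12 ≡ 13. → (1, 13)
3P: (1, 13) + (4, 12). λ = (12 - 13)/(4 - 1) ≡ 16/3 mod 17. 3⁻¹ ≡ 6 (mod 17), so λ ≡ 11.
  x = λ² - 1 - 4 = 121 - 5 ≡ 14; y = λ·(1 - 14) - 13 ≡ 14. → (14, 14)
4P: (14, 14) + (4, 12). λ = (12 - 14)/(4 - 14) ≡ 15/7 mod 17. 7⁻¹ ≡ 5 (mod 17), so λ ≡ 7.
  x = λ² - 14 - 4 = 49 - 18 ≡ 14; y = λ·(14 - 14) - 14 ≡ 3. → (14, 3)
4P = (14, 3).
Next 2Q:
Repeated addition: build up to 2Q.
2Q: tangent at (16, 13): λ = (3·16² + 16)/(2·13) ≡ 2/9. 9⁻¹ ≡ 2 (mod 17), so λ ≡ 2·2 ≡ 4.
  x = λ² - 16 - 16 = 16 - 32 ≡ 1; y = λ·(16 - 1) - 13 ≡ 13. → (1, 13)
2Q = (1, 13).
Finally 4P + 2Q:
(14, 3) + (1, 13). λ = (13 - 3)/(1 - 14) ≡ 10/4 mod 17. 4⁻¹ ≡ 13 (mod 17) since 4·13 = 52 ≡ 1, so λ ≡ 11.
  x = λ² - 14 - 1 = 121 - 15 ≡ 4; y = λ·(14 - 4) - 3 ≡ 5. → (4, 5)

(4, 5)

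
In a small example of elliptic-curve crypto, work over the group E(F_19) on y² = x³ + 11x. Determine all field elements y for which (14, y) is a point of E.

none

x³ + 11x + 0 = 2898 ≡ 10 (mod 19).
10 is a non-residue mod 19; no y exists.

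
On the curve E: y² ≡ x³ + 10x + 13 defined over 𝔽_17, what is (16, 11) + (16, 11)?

tangent at (16, 11): λ = (3·16² + 10)/(2·11) ≡ 13/5. 5⁻¹ ≡ 7 (mod 17), so λ ≡ 13·7 ≡ 6.
  x = λ² - 16 - 16 = 36 - 32 ≡ 4; y = λ·(16 - 4) - 11 ≡ 10. → (4, 10)

(4, 10)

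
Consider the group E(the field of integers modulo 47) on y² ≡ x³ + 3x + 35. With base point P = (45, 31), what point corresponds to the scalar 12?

(17, 39)

Double-and-add on 12 = (1100)₂. Start with P = (45, 31) for the leading 1-bit.
double: tangent at (45, 31): λ = (3·45² + 3)/(2·31) ≡ 15/15. 15⁻¹ ≡ 22 (mod 47), so λ ≡ 15·22 ≡ 1.
  x = λ² - 45 - 45 = 1 - 90 ≡ 5; y = λ·(45 - 5) - 31 ≡ 9. → (5, 9)
add P: (5, 9) + (45, 31). λ = (31 - 9)/(45 - 5) ≡ 22/40 mod 47. 40⁻¹ ≡ 20 (mod 47), so λ ≡ 17.
  x = λ² - 5 - 45 = 289 - 50 ≡ 4; y = λ·(5 - 4) - 9 ≡ 8. → (4, 8)
double: tangent at (4, 8): λ = (3·4² + 3)/(2·8) ≡ 4/16. 16⁻¹ ≡ 3 (mod 47) since 16·3 = 48 ≡ 1, so λ ≡ 4·3 ≡ 12.
  x = λ² - 4 - 4 = 144 - 8 ≡ 42; y = λ·(4 - 42) - 8 ≡ 6. → (42, 6)
double: tangent at (42, 6): λ = (3·42² + 3)/(2·6) ≡ 31/12. 12⁻¹ ≡ 4 (mod 47), so λ ≡ 31·4 ≡ 30.
  x = λ² - 42 - 42 = 900 - 84 ≡ 17; y = λ·(42 - 17) - 6 ≡ 39. → (17, 39)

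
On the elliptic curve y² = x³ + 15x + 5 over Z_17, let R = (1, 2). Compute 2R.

tangent at (1, 2): λ = (3·1² + 15)/(2·2) ≡ 1/4. 4⁻¹ ≡ 13 (mod 17), so λ ≡ 1·13 ≡ 13.
  x = λ² - 1 - 1 = 169 - 2 ≡ 14; y = λ·(1 - 14) - 2 ≡ 16. → (14, 16)

(14, 16)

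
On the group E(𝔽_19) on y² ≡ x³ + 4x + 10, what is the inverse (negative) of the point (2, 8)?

(2, 11)

-(2, 8) = (2, -8 mod 19) = (2, 11).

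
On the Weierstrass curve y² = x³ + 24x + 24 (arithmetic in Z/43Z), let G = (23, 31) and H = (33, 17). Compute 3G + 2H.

O

First 3G:
Repeated addition: build up to 3G.
2G: tangent at (23, 31): λ = (3·23² + 24)/(2·31) ≡ 20/19. 19⁻¹ ≡ 34 (mod 43) since 19·34 = 646 ≡ 1, so λ ≡ 20·34 ≡ 35.
  x = λ² - 23 - 23 = 1225 - 46 ≡ 18; y = λ·(23 - 18) - 31 ≡ 15. → (18, 15)
3G: (18, 15) + (23, 31). λ = (31 - 15)/(23 - 18) ≡ 16/5 mod 43. 5⁻¹ ≡ 26 (mod 43) since 5·26 = 130 ≡ 1, so λ ≡ 29.
  x = λ² - 18 - 23 = 841 - 41 ≡ 26; y = λ·(18 - 26) - 15 ≡ 11. → (26, 11)
3G = (26, 11).
Next 2H:
Repeated addition: build up to 2H.
2H: tangent at (33, 17): λ = (3·33² + 24)/(2·17) ≡ 23/34. 34⁻¹ ≡ 19 (mod 43), so λ ≡ 23·19 ≡ 7.
  x = λ² - 33 - 33 = 49 - 66 ≡ 26; y = λ·(33 - 26) - 17 ≡ 32. → (26, 32)
2H = (26, 32).
Finally 3G + 2H:
(26, 11) + (26, 32): same x and y₁ ≡ -y₂, so the sum is the point at infinity.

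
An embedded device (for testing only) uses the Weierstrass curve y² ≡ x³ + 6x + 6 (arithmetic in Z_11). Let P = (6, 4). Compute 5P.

Double-and-add on 5 = (101)₂. Start with P = (6, 4) for the leading 1-bit.
double: tangent at (6, 4): λ = (3·6² + 6)/(2·4) ≡ 4/8. 8⁻¹ ≡ 7 (mod 11) since 8·7 = 56 ≡ 1, so λ ≡ 4·7 ≡ 6.
  x = λ² - 6 - 6 = 36 - 12 ≡ 2; y = λ·(6 - 2) - 4 ≡ 9. → (2, 9)
double: tangent at (2, 9): λ = (3·2² + 6)/(2·9) ≡ 7/7. 7⁻¹ ≡ 8 (mod 11), so λ ≡ 7·8 ≡ 1.
  x = λ² - 2 - 2 = 1 - 4 ≡ 8; y = λ·(2 - 8) - 9 ≡ 7. → (8, 7)
add P: (8, 7) + (6, 4). λ = (4 - 7)/(6 - 8) ≡ 8/9 mod 11. 9⁻¹ ≡ 5 (mod 11), so λ ≡ 7.
  x = λ² - 8 - 6 = 49 - 14 ≡ 2; y = λ·(8 - 2) - 7 ≡ 2. → (2, 2)

(2, 2)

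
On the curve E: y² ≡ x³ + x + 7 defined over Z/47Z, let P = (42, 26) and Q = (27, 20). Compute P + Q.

(42, 26) + (27, 20). λ = (20 - 26)/(27 - 42) ≡ 41/32 mod 47. 32⁻¹ ≡ 25 (mod 47) since 32·25 = 800 ≡ 1, so λ ≡ 38.
  x = λ² - 42 - 27 = 1444 - 69 ≡ 12; y = λ·(42 - 12) - 26 ≡ 33. → (12, 33)

(12, 33)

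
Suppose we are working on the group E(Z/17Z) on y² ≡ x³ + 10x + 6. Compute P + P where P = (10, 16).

tangent at (10, 16): λ = (3·10² + 10)/(2·16) ≡ 4/15. 15⁻¹ ≡ 8 (mod 17), so λ ≡ 4·8 ≡ 15.
  x = λ² - 10 - 10 = 225 - 20 ≡ 1; y = λ·(10 - 1) - 16 ≡ 0. → (1, 0)

(1, 0)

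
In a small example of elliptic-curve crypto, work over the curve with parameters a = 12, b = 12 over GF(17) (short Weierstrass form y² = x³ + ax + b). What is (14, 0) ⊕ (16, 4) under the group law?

(8, 12)

(14, 0) + (16, 4). λ = (4 - 0)/(16 - 14) ≡ 4/2 mod 17. 2⁻¹ ≡ 9 (mod 17), so λ ≡ 2.
  x = λ² - 14 - 16 = 4 - 30 ≡ 8; y = λ·(14 - 8) - 0 ≡ 12. → (8, 12)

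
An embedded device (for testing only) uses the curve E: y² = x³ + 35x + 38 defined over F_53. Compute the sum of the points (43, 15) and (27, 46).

(47, 6)

(43, 15) + (27, 46). λ = (46 - 15)/(27 - 43) ≡ 31/37 mod 53. 37⁻¹ ≡ 43 (mod 53) since 37·43 = 1591 ≡ 1, so λ ≡ 8.
  x = λ² - 43 - 27 = 64 - 70 ≡ 47; y = λ·(43 - 47) - 15 ≡ 6. → (47, 6)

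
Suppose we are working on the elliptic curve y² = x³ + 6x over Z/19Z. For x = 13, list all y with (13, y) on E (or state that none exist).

x³ + 6x + 0 = 2275 ≡ 14 (mod 19).
14 is a non-residue mod 19; no y exists.

none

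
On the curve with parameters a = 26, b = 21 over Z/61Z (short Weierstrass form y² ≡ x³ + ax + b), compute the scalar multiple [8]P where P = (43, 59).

(11, 28)

Repeated addition: build up to 8P.
2P: tangent at (43, 59): λ = (3·43² + 26)/(2·59) ≡ 22/57. 57⁻¹ ≡ 15 (mod 61), so λ ≡ 22·15 ≡ 25.
  x = λ² - 43 - 43 = 625 - 86 ≡ 51; y = λ·(43 - 51) - 59 ≡ 46. → (51, 46)
3P: (51, 46) + (43, 59). λ = (59 - 46)/(43 - 51) ≡ 13/53 mod 61. 53⁻¹ ≡ 38 (mod 61), so λ ≡ 6.
  x = λ² - 51 - 43 = 36 - 94 ≡ 3; y = λ·(51 - 3) - 46 ≡ 59. → (3, 59)
4P: (3, 59) + (43, 59). λ = (59 - 59)/(43 - 3) ≡ 0/40 mod 61. 40⁻¹ ≡ 29 (mod 61), so λ ≡ 0.
  x = λ² - 3 - 43 = 0 - 46 ≡ 15; y = λ·(3 - 15) - 59 ≡ 2. → (15, 2)
5P: (15, 2) + (43, 59). λ = (59 - 2)/(43 - 15) ≡ 57/28 mod 61. 28⁻¹ ≡ 24 (mod 61) since 28·24 = 672 ≡ 1, so λ ≡ 26.
  x = λ² - 15 - 43 = 676 - 58 ≡ 8; y = λ·(15 - 8) - 2 ≡ 58. → (8, 58)
6P: (8, 58) + (43, 59). λ = (59 - 58)/(43 - 8) ≡ 1/35 mod 61. 35⁻¹ ≡ 7 (mod 61), so λ ≡ 7.
  x = λ² - 8 - 43 = 49 - 51 ≡ 59; y = λ·(8 - 59) - 58 ≡ 12. → (59, 12)
7P: (59, 12) + (43, 59). λ = (59 - 12)/(43 - 59) ≡ 47/45 mod 61. 45⁻¹ ≡ 19 (mod 61), so λ ≡ 39.
  x = λ² - 59 - 43 = 1521 - 102 ≡ 16; y = λ·(59 - 16) - 12 ≡ 18. → (16, 18)
8P: (16, 18) + (43, 59). λ = (59 - 18)/(43 - 16) ≡ 41/27 mod 61. 27⁻¹ ≡ 52 (mod 61), so λ ≡ 58.
  x = λ² - 16 - 43 = 3364 - 59 ≡ 11; y = λ·(16 - 11) - 18 ≡ 28. → (11, 28)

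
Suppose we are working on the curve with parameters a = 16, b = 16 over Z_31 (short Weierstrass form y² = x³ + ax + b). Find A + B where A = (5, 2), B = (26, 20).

(2, 5)

(5, 2) + (26, 20). λ = (20 - 2)/(26 - 5) ≡ 18/21 mod 31. 21⁻¹ ≡ 3 (mod 31), so λ ≡ 23.
  x = λ² - 5 - 26 = 529 - 31 ≡ 2; y = λ·(5 - 2) - 2 ≡ 5. → (2, 5)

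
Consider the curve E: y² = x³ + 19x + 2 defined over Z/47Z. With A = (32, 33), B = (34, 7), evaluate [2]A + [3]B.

First 2A:
Repeated addition: build up to 2A.
2A: tangent at (32, 33): λ = (3·32² + 19)/(2·33) ≡ 36/19. 19⁻¹ ≡ 5 (mod 47) since 19·5 = 95 ≡ 1, so λ ≡ 36·5 ≡ 39.
  x = λ² - 32 - 32 = 1521 - 64 ≡ 0; y = λ·(32 - 0) - 33 ≡ 40. → (0, 40)
2A = (0, 40).
Next 3B:
Repeated addition: build up to 3B.
2B: tangent at (34, 7): λ = (3·34² + 19)/(2·7) ≡ 9/14. 14⁻¹ ≡ 37 (mod 47), so λ ≡ 9·37 ≡ 4.
  x = λ² - 34 - 34 = 16 - 68 ≡ 42; y = λ·(34 - 42) - 7 ≡ 8. → (42, 8)
3B: (42, 8) + (34, 7). λ = (7 - 8)/(34 - 42) ≡ 46/39 mod 47. 39⁻¹ ≡ 41 (mod 47), so λ ≡ 6.
  x = λ² - 42 - 34 = 36 - 76 ≡ 7; y = λ·(42 - 7) - 8 ≡ 14. → (7, 14)
3B = (7, 14).
Finally 2A + 3B:
(0, 40) + (7, 14). λ = (14 - 40)/(7 - 0) ≡ 21/7 mod 47. 7⁻¹ ≡ 27 (mod 47), so λ ≡ 3.
  x = λ² - 0 - 7 = 9 - 7 ≡ 2; y = λ·(0 - 2) - 40 ≡ 1. → (2, 1)

(2, 1)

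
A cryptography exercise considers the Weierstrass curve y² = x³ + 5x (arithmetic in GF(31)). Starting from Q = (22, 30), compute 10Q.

(8, 26)

Double-and-add on 10 = (1010)₂. Start with Q = (22, 30) for the leading 1-bit.
double: tangent at (22, 30): λ = (3·22² + 5)/(2·30) ≡ 0/29. 29⁻¹ ≡ 15 (mod 31) since 29·15 = 435 ≡ 1, so λ ≡ 0·15 ≡ 0.
  x = λ² - 22 - 22 = 0 - 44 ≡ 18; y = λ·(22 - 18) - 30 ≡ 1. → (18, 1)
double: tangent at (18, 1): λ = (3·18² + 5)/(2·1) ≡ 16/2. 2⁻¹ ≡ 16 (mod 31), so λ ≡ 16·16 ≡ 8.
  x = λ² - 18 - 18 = 64 - 36 ≡ 28; y = λ·(18 - 28) - 1 ≡ 12. → (28, 12)
add Q: (28, 12) + (22, 30). λ = (30 - 12)/(22 - 28) ≡ 18/25 mod 31. 25⁻¹ ≡ 5 (mod 31), so λ ≡ 28.
  x = λ² - 28 - 22 = 784 - 50 ≡ 21; y = λ·(28 - 21) - 12 ≡ 29. → (21, 29)
double: tangent at (21, 29): λ = (3·21² + 5)/(2·29) ≡ 26/27. 27⁻¹ ≡ 23 (mod 31) since 27·23 = 621 ≡ 1, so λ ≡ 26·23 ≡ 9.
  x = λ² - 21 - 21 = 81 - 42 ≡ 8; y = λ·(21 - 8) - 29 ≡ 26. → (8, 26)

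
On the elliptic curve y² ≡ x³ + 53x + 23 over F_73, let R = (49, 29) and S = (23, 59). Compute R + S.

(49, 29) + (23, 59). λ = (59 - 29)/(23 - 49) ≡ 30/47 mod 73. 47⁻¹ ≡ 14 (mod 73), so λ ≡ 55.
  x = λ² - 49 - 23 = 3025 - 72 ≡ 33; y = λ·(49 - 33) - 29 ≡ 48. → (33, 48)

(33, 48)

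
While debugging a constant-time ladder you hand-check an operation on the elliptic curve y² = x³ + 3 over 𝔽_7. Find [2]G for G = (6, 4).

(4, 2)

tangent at (6, 4): λ = (3·6² + 0)/(2·4) ≡ 3/1. 1⁻¹ ≡ 1 (mod 7) since 1·1 = 1 ≡ 1, so λ ≡ 3·1 ≡ 3.
  x = λ² - 6 - 6 = 9 - 12 ≡ 4; y = λ·(6 - 4) - 4 ≡ 2. → (4, 2)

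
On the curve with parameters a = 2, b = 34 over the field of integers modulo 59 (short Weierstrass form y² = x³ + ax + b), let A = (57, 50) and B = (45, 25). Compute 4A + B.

First 4A:
Repeated addition: build up to 4A.
2A: tangent at (57, 50): λ = (3·57² + 2)/(2·50) ≡ 14/41. 41⁻¹ ≡ 36 (mod 59), so λ ≡ 14·36 ≡ 32.
  x = λ² - 57 - 57 = 1024 - 114 ≡ 25; y = λ·(57 - 25) - 50 ≡ 30. → (25, 30)
3A: (25, 30) + (57, 50). λ = (50 - 30)/(57 - 25) ≡ 20/32 mod 59. 32⁻¹ ≡ 24 (mod 59) since 32·24 = 768 ≡ 1, so λ ≡ 8.
  x = λ² - 25 - 57 = 64 - 82 ≡ 41; y = λ·(25 - 41) - 30 ≡ 19. → (41, 19)
4A: (41, 19) + (57, 50). λ = (50 - 19)/(57 - 41) ≡ 31/16 mod 59. 16⁻¹ ≡ 48 (mod 59), so λ ≡ 13.
  x = λ² - 41 - 57 = 169 - 98 ≡ 12; y = λ·(41 - 12) - 19 ≡ 4. → (12, 4)
4A = (12, 4).
Finally 4A + B:
(12, 4) + (45, 25). λ = (25 - 4)/(45 - 12) ≡ 21/33 mod 59. 33⁻¹ ≡ 34 (mod 59) since 33·34 = 1122 ≡ 1, so λ ≡ 6.
  x = λ² - 12 - 45 = 36 - 57 ≡ 38; y = λ·(12 - 38) - 4 ≡ 17. → (38, 17)

(38, 17)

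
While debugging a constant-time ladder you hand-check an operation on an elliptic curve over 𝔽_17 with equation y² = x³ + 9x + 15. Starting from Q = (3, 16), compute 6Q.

Double-and-add on 6 = (110)₂. Start with Q = (3, 16) for the leading 1-bit.
double: tangent at (3, 16): λ = (3·3² + 9)/(2·16) ≡ 2/15. 15⁻¹ ≡ 8 (mod 17), so λ ≡ 2·8 ≡ 16.
  x = λ² - 3 - 3 = 256 - 6 ≡ 12; y = λ·(3 - 12) - 16 ≡ 10. → (12, 10)
add Q: (12, 10) + (3, 16). λ = (16 - 10)/(3 - 12) ≡ 6/8 mod 17. 8⁻¹ ≡ 15 (mod 17), so λ ≡ 5.
  x = λ² - 12 - 3 = 25 - 15 ≡ 10; y = λ·(12 - 10) - 10 ≡ 0. → (10, 0)
double: (10, 0) + (10, 0): same x and y₁ ≡ -y₂, so the sum is O.

O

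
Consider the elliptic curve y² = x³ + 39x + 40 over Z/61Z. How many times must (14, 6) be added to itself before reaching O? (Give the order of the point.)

4

2P: tangent at (14, 6): λ = (3·14² + 39)/(2·6) ≡ 17/12. 12⁻¹ ≡ 56 (mod 61), so λ ≡ 17·56 ≡ 37.
  x = λ² - 14 - 14 = 1369 - 28 ≡ 60; y = λ·(14 - 60) - 6 ≡ 0. → (60, 0)
3P: (60, 0) + (14, 6). λ = (6 - 0)/(14 - 60) ≡ 6/15 mod 61. 15⁻¹ ≡ 57 (mod 61), so λ ≡ 37.
  x = λ² - 60 - 14 = 1369 - 74 ≡ 14; y = λ·(60 - 14) - 0 ≡ 55. → (14, 55)
4P: (14, 55) + (14, 6): same x and y₁ ≡ -y₂, so the sum is O.
4P = O, so the order is 4.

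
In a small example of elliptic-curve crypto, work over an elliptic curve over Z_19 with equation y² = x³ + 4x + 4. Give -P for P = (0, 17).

(0, 2)

-(0, 17) = (0, -17 mod 19) = (0, 2).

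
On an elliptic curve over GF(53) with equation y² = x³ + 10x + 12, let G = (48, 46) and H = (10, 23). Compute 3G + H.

O

First 3G:
Repeated addition: build up to 3G.
2G: tangent at (48, 46): λ = (3·48² + 10)/(2·46) ≡ 32/39. 39⁻¹ ≡ 34 (mod 53) since 39·34 = 1326 ≡ 1, so λ ≡ 32·34 ≡ 28.
  x = λ² - 48 - 48 = 784 - 96 ≡ 52; y = λ·(48 - 52) - 46 ≡ 1. → (52, 1)
3G: (52, 1) + (48, 46). λ = (46 - 1)/(48 - 52) ≡ 45/49 mod 53. 49⁻¹ ≡ 13 (mod 53) since 49·13 = 637 ≡ 1, so λ ≡ 2.
  x = λ² - 52 - 48 = 4 - 100 ≡ 10; y = λ·(52 - 10) - 1 ≡ 30. → (10, 30)
3G = (10, 30).
Finally 3G + H:
(10, 30) + (10, 23): same x and y₁ ≡ -y₂, so the sum is O.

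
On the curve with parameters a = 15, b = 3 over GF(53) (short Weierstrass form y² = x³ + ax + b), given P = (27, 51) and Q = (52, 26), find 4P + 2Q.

First 4P:
Double-and-add on 4 = (100)₂. Start with P = (27, 51) for the leading 1-bit.
double: tangent at (27, 51): λ = (3·27² + 15)/(2·51) ≡ 29/49. 49⁻¹ ≡ 13 (mod 53) since 49·13 = 637 ≡ 1, so λ ≡ 29·13 ≡ 6.
  x = λ² - 27 - 27 = 36 - 54 ≡ 35; y = λ·(27 - 35) - 51 ≡ 7. → (35, 7)
double: tangent at (35, 7): λ = (3·35² + 15)/(2·7) ≡ 33/14. 14⁻¹ ≡ 19 (mod 53) since 14·19 = 266 ≡ 1, so λ ≡ 33·19 ≡ 44.
  x = λ² - 35 - 35 = 1936 - 70 ≡ 11; y = λ·(35 - 11) - 7 ≡ 42. → (11, 42)
4P = (11, 42).
Next 2Q:
Repeated addition: build up to 2Q.
2Q: tangent at (52, 26): λ = (3·52² + 15)/(2·26) ≡ 18/52. 52⁻¹ ≡ 52 (mod 53), so λ ≡ 18·52 ≡ 35.
  x = λ² - 52 - 52 = 1225 - 104 ≡ 8; y = λ·(52 - 8) - 26 ≡ 30. → (8, 30)
2Q = (8, 30).
Finally 4P + 2Q:
(11, 42) + (8, 30). λ = (30 - 42)/(8 - 11) ≡ 41/50 mod 53. 50⁻¹ ≡ 35 (mod 53) since 50·35 = 1750 ≡ 1, so λ ≡ 4.
  x = λ² - 11 - 8 = 16 - 19 ≡ 50; y = λ·(11 - 50) - 42 ≡ 14. → (50, 14)

(50, 14)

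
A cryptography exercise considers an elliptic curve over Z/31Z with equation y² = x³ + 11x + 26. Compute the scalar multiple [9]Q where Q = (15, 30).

Double-and-add on 9 = (1001)₂. Start with Q = (15, 30) for the leading 1-bit.
double: tangent at (15, 30): λ = (3·15² + 11)/(2·30) ≡ 4/29. 29⁻¹ ≡ 15 (mod 31) since 29·15 = 435 ≡ 1, so λ ≡ 4·15 ≡ 29.
  x = λ² - 15 - 15 = 841 - 30 ≡ 5; y = λ·(15 - 5) - 30 ≡ 12. → (5, 12)
double: tangent at (5, 12): λ = (3·5² + 11)/(2·12) ≡ 24/24. 24⁻¹ ≡ 22 (mod 31) since 24·22 = 528 ≡ 1, so λ ≡ 24·22 ≡ 1.
  x = λ² - 5 - 5 = 1 - 10 ≡ 22; y = λ·(5 - 22) - 12 ≡ 2. → (22, 2)
double: tangent at (22, 2): λ = (3·22² + 11)/(2·2) ≡ 6/4. 4⁻¹ ≡ 8 (mod 31), so λ ≡ 6·8 ≡ 17.
  x = λ² - 22 - 22 = 289 - 44 ≡ 28; y = λ·(22 - 28) - 2 ≡ 20. → (28, 20)
add Q: (28, 20) + (15, 30). λ = (30 - 20)/(15 - 28) ≡ 10/18 mod 31. 18⁻¹ ≡ 19 (mod 31), so λ ≡ 4.
  x = λ² - 28 - 15 = 16 - 43 ≡ 4; y = λ·(28 - 4) - 20 ≡ 14. → (4, 14)

(4, 14)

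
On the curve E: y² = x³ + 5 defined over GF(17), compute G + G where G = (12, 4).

tangent at (12, 4): λ = (3·12² + 0)/(2·4) ≡ 7/8. 8⁻¹ ≡ 15 (mod 17) since 8·15 = 120 ≡ 1, so λ ≡ 7·15 ≡ 3.
  x = λ² - 12 - 12 = 9 - 24 ≡ 2; y = λ·(12 - 2) - 4 ≡ 9. → (2, 9)

(2, 9)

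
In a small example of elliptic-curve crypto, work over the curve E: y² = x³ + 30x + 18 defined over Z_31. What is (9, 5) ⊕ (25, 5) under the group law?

(9, 5) + (25, 5). λ = (5 - 5)/(25 - 9) ≡ 0/16 mod 31. 16⁻¹ ≡ 2 (mod 31) since 16·2 = 32 ≡ 1, so λ ≡ 0.
  x = λ² - 9 - 25 = 0 - 34 ≡ 28; y = λ·(9 - 28) - 5 ≡ 26. → (28, 26)

(28, 26)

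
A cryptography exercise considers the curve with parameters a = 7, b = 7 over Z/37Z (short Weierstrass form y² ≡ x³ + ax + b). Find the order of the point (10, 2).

7

2P: tangent at (10, 2): λ = (3·10² + 7)/(2·2) ≡ 11/4. 4⁻¹ ≡ 28 (mod 37) since 4·28 = 112 ≡ 1, so λ ≡ 11·28 ≡ 12.
  x = λ² - 10 - 10 = 144 - 20 ≡ 13; y = λ·(10 - 13) - 2 ≡ 36. → (13, 36)
3P: (13, 36) + (10, 2). λ = (2 - 36)/(10 - 13) ≡ 3/34 mod 37. 34⁻¹ ≡ 12 (mod 37), so λ ≡ 36.
  x = λ² - 13 - 10 = 1296 - 23 ≡ 15; y = λ·(13 - 15) - 36 ≡ 3. → (15, 3)
4P: (15, 3) + (10, 2). λ = (2 - 3)/(10 - 15) ≡ 36/32 mod 37. 32⁻¹ ≡ 22 (mod 37), so λ ≡ 15.
  x = λ² - 15 - 10 = 225 - 25 ≡ 15; y = λ·(15 - 15) - 3 ≡ 34. → (15, 34)
5P: (15, 34) + (10, 2). λ = (2 - 34)/(10 - 15) ≡ 5/32 mod 37. 32⁻¹ ≡ 22 (mod 37) since 32·22 = 704 ≡ 1, so λ ≡ 36.
  x = λ² - 15 - 10 = 1296 - 25 ≡ 13; y = λ·(15 - 13) - 34 ≡ 1. → (13, 1)
6P: (13, 1) + (10, 2). λ = (2 - 1)/(10 - 13) ≡ 1/34 mod 37. 34⁻¹ ≡ 12 (mod 37), so λ ≡ 12.
  x = λ² - 13 - 10 = 144 - 23 ≡ 10; y = λ·(13 - 10) - 1 ≡ 35. → (10, 35)
7P: (10, 35) + (10, 2): same x and y₁ ≡ -y₂, so the sum is O.
7P = O, so the order is 7.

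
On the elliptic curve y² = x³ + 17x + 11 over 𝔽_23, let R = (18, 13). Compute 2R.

tangent at (18, 13): λ = (3·18² + 17)/(2·13) ≡ 0/3. 3⁻¹ ≡ 8 (mod 23), so λ ≡ 0·8 ≡ 0.
  x = λ² - 18 - 18 = 0 - 36 ≡ 10; y = λ·(18 - 10) - 13 ≡ 10. → (10, 10)

(10, 10)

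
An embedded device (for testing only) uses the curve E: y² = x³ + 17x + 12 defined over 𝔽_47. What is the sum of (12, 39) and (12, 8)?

O

The two points share x = 12 and their y-coordinates satisfy 39 + 8 ≡ 0 (mod 47), so they are inverses. Their sum is ∞.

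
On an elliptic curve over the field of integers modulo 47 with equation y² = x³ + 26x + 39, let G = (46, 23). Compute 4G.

Double-and-add on 4 = (100)₂. Start with G = (46, 23) for the leading 1-bit.
double: tangent at (46, 23): λ = (3·46² + 26)/(2·23) ≡ 29/46. 46⁻¹ ≡ 46 (mod 47), so λ ≡ 29·46 ≡ 18.
  x = λ² - 46 - 46 = 324 - 92 ≡ 44; y = λ·(46 - 44) - 23 ≡ 13. → (44, 13)
double: tangent at (44, 13): λ = (3·44² + 26)/(2·13) ≡ 6/26. 26⁻¹ ≡ 38 (mod 47) since 26·38 = 988 ≡ 1, so λ ≡ 6·38 ≡ 40.
  x = λ² - 44 - 44 = 1600 - 88 ≡ 8; y = λ·(44 - 8) - 13 ≡ 17. → (8, 17)

(8, 17)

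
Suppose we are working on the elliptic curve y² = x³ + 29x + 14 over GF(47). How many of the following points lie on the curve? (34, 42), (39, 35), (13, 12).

2

(34, 42): 42² ≡ 25, rhs ≡ 25 → on.
(39, 35): 35² ≡ 3, rhs ≡ 22 → off.
(13, 12): 12² ≡ 3, rhs ≡ 3 → on.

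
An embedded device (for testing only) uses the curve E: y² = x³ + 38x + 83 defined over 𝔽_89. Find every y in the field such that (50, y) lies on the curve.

x³ + 38x + 83 = 126983 ≡ 69 (mod 89).
Square roots of 69 mod 89: 43 and 46 (since 43² = 1849 ≡ 69).

43, 46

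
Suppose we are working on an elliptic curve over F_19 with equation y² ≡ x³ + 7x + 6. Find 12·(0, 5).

Write G = (0, 5).
Double-and-add on 12 = (1100)₂. Start with G = (0, 5) for the leading 1-bit.
double: tangent at (0, 5): λ = (3·0² + 7)/(2·5) ≡ 7/10. 10⁻¹ ≡ 2 (mod 19), so λ ≡ 7·2 ≡ 14.
  x = λ² - 0 - 0 = 196 - 0 ≡ 6; y = λ·(0 - 6) - 5 ≡ 6. → (6, 6)
add G: (6, 6) + (0, 5). λ = (5 - 6)/(0 - 6) ≡ 18/13 mod 19. 13⁻¹ ≡ 3 (mod 19) since 13·3 = 39 ≡ 1, so λ ≡ 16.
  x = λ² - 6 - 0 = 256 - 6 ≡ 3; y = λ·(6 - 3) - 6 ≡ 4. → (3, 4)
double: tangent at (3, 4): λ = (3·3² + 7)/(2·4) ≡ 15/8. 8⁻¹ ≡ 12 (mod 19) since 8·12 = 96 ≡ 1, so λ ≡ 15·12 ≡ 9.
  x = λ² - 3 - 3 = 81 - 6 ≡ 18; y = λ·(3 - 18) - 4 ≡ 13. → (18, 13)
double: tangent at (18, 13): λ = (3·18² + 7)/(2·13) ≡ 10/7. 7⁻¹ ≡ 11 (mod 19), so λ ≡ 10·11 ≡ 15.
  x = λ² - 18 - 18 = 225 - 36 ≡ 18; y = λ·(18 - 18) - 13 ≡ 6. → (18, 6)

(18, 6)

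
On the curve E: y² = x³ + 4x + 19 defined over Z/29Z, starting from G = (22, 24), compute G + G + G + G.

Double-and-add on 4 = (100)₂. Start with G = (22, 24) for the leading 1-bit.
double: tangent at (22, 24): λ = (3·22² + 4)/(2·24) ≡ 6/19. 19⁻¹ ≡ 26 (mod 29), so λ ≡ 6·26 ≡ 11.
  x = λ² - 22 - 22 = 121 - 44 ≡ 19; y = λ·(22 - 19) - 24 ≡ 9. → (19, 9)
double: tangent at (19, 9): λ = (3·19² + 4)/(2·9) ≡ 14/18. 18⁻¹ ≡ 21 (mod 29) since 18·21 = 378 ≡ 1, so λ ≡ 14·21 ≡ 4.
  x = λ² - 19 - 19 = 16 - 38 ≡ 7; y = λ·(19 - 7) - 9 ≡ 10. → (7, 10)

(7, 10)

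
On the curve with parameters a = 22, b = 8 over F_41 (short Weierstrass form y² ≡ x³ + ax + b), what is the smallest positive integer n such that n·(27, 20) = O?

5

2P: tangent at (27, 20): λ = (3·27² + 22)/(2·20) ≡ 36/40. 40⁻¹ ≡ 40 (mod 41) since 40·40 = 1600 ≡ 1, so λ ≡ 36·40 ≡ 5.
  x = λ² - 27 - 27 = 25 - 54 ≡ 12; y = λ·(27 - 12) - 20 ≡ 14. → (12, 14)
3P: (12, 14) + (27, 20). λ = (20 - 14)/(27 - 12) ≡ 6/15 mod 41. 15⁻¹ ≡ 11 (mod 41), so λ ≡ 25.
  x = λ² - 12 - 27 = 625 - 39 ≡ 12; y = λ·(12 - 12) - 14 ≡ 27. → (12, 27)
4P: (12, 27) + (27, 20). λ = (20 - 27)/(27 - 12) ≡ 34/15 mod 41. 15⁻¹ ≡ 11 (mod 41), so λ ≡ 5.
  x = λ² - 12 - 27 = 25 - 39 ≡ 27; y = λ·(12 - 27) - 27 ≡ 21. → (27, 21)
5P: (27, 21) + (27, 20): same x and y₁ ≡ -y₂, so the sum is O.
5P = O, so the order is 5.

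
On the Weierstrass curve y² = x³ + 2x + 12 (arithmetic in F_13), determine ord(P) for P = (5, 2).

8

2P: tangent at (5, 2): λ = (3·5² + 2)/(2·2) ≡ 12/4. 4⁻¹ ≡ 10 (mod 13), so λ ≡ 12·10 ≡ 3.
  x = λ² - 5 - 5 = 9 - 10 ≡ 12; y = λ·(5 - 12) - 2 ≡ 3. → (12, 3)
3P: (12, 3) + (5, 2). λ = (2 - 3)/(5 - 12) ≡ 12/6 mod 13. 6⁻¹ ≡ 11 (mod 13) since 6·11 = 66 ≡ 1, so λ ≡ 2.
  x = λ² - 12 - 5 = 4 - 17 ≡ 0; y = λ·(12 - 0) - 3 ≡ 8. → (0, 8)
4P: (0, 8) + (5, 2). λ = (2 - 8)/(5 - 0) ≡ 7/5 mod 13. 5⁻¹ ≡ 8 (mod 13), so λ ≡ 4.
  x = λ² - 0 - 5 = 16 - 5 ≡ 11; y = λ·(0 - 11) - 8 ≡ 0. → (11, 0)
5P: (11, 0) + (5, 2). λ = (2 - 0)/(5 - 11) ≡ 2/7 mod 13. 7⁻¹ ≡ 2 (mod 13) since 7·2 = 14 ≡ 1, so λ ≡ 4.
  x = λ² - 11 - 5 = 16 - 16 ≡ 0; y = λ·(11 - 0) - 0 ≡ 5. → (0, 5)
6P: (0, 5) + (5, 2). λ = (2 - 5)/(5 - 0) ≡ 10/5 mod 13. 5⁻¹ ≡ 8 (mod 13), so λ ≡ 2.
  x = λ² - 0 - 5 = 4 - 5 ≡ 12; y = λ·(0 - 12) - 5 ≡ 10. → (12, 10)
7P: (12, 10) + (5, 2). λ = (2 - 10)/(5 - 12) ≡ 5/6 mod 13. 6⁻¹ ≡ 11 (mod 13), so λ ≡ 3.
  x = λ² - 12 - 5 = 9 - 17 ≡ 5; y = λ·(12 - 5) - 10 ≡ 11. → (5, 11)
8P: (5, 11) + (5, 2): same x and y₁ ≡ -y₂, so the sum is O.
8P = O, so the order is 8.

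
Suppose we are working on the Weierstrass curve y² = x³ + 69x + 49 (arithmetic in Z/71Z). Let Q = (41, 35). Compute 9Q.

Repeated addition: build up to 9Q.
2Q: tangent at (41, 35): λ = (3·41² + 69)/(2·35) ≡ 0/70. 70⁻¹ ≡ 70 (mod 71), so λ ≡ 0·70 ≡ 0.
  x = λ² - 41 - 41 = 0 - 82 ≡ 60; y = λ·(41 - 60) - 35 ≡ 36. → (60, 36)
3Q: (60, 36) + (41, 35). λ = (35 - 36)/(41 - 60) ≡ 70/52 mod 71. 52⁻¹ ≡ 56 (mod 71) since 52·56 = 2912 ≡ 1, so λ ≡ 15.
  x = λ² - 60 - 41 = 225 - 101 ≡ 53; y = λ·(60 - 53) - 36 ≡ 69. → (53, 69)
4Q: (53, 69) + (41, 35). λ = (35 - 69)/(41 - 53) ≡ 37/59 mod 71. 59⁻¹ ≡ 65 (mod 71), so λ ≡ 62.
  x = λ² - 53 - 41 = 3844 - 94 ≡ 58; y = λ·(53 - 58) - 69 ≡ 47. → (58, 47)
5Q: (58, 47) + (41, 35). λ = (35 - 47)/(41 - 58) ≡ 59/54 mod 71. 54⁻¹ ≡ 25 (mod 71), so λ ≡ 55.
  x = λ² - 58 - 41 = 3025 - 99 ≡ 15; y = λ·(58 - 15) - 47 ≡ 46. → (15, 46)
6Q: (15, 46) + (41, 35). λ = (35 - 46)/(41 - 15) ≡ 60/26 mod 71. 26⁻¹ ≡ 41 (mod 71), so λ ≡ 46.
  x = λ² - 15 - 41 = 2116 - 56 ≡ 1; y = λ·(15 - 1) - 46 ≡ 30. → (1, 30)
7Q: (1, 30) + (41, 35). λ = (35 - 30)/(41 - 1) ≡ 5/40 mod 71. 40⁻¹ ≡ 16 (mod 71) since 40·16 = 640 ≡ 1, so λ ≡ 9.
  x = λ² - 1 - 41 = 81 - 42 ≡ 39; y = λ·(1 - 39) - 30 ≡ 54. → (39, 54)
8Q: (39, 54) + (41, 35). λ = (35 - 54)/(41 - 39) ≡ 52/2 mod 71. 2⁻¹ ≡ 36 (mod 71) since 2·36 = 72 ≡ 1, so λ ≡ 26.
  x = λ² - 39 - 41 = 676 - 80 ≡ 28; y = λ·(39 - 28) - 54 ≡ 19. → (28, 19)
9Q: (28, 19) + (41, 35). λ = (35 - 19)/(41 - 28) ≡ 16/13 mod 71. 13⁻¹ ≡ 11 (mod 71), so λ ≡ 34.
  x = λ² - 28 - 41 = 1156 - 69 ≡ 22; y = λ·(28 - 22) - 19 ≡ 43. → (22, 43)

(22, 43)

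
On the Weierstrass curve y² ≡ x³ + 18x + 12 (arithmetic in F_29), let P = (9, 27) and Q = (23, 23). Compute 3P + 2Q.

First 3P:
Repeated addition: build up to 3P.
2P: tangent at (9, 27): λ = (3·9² + 18)/(2·27) ≡ 0/25. 25⁻¹ ≡ 7 (mod 29), so λ ≡ 0·7 ≡ 0.
  x = λ² - 9 - 9 = 0 - 18 ≡ 11; y = λ·(9 - 11) - 27 ≡ 2. → (11, 2)
3P: (11, 2) + (9, 27). λ = (27 - 2)/(9 - 11) ≡ 25/27 mod 29. 27⁻¹ ≡ 14 (mod 29), so λ ≡ 2.
  x = λ² - 11 - 9 = 4 - 20 ≡ 13; y = λ·(11 - 13) - 2 ≡ 23. → (13, 23)
3P = (13, 23).
Next 2Q:
Repeated addition: build up to 2Q.
2Q: tangent at (23, 23): λ = (3·23² + 18)/(2·23) ≡ 10/17. 17⁻¹ ≡ 12 (mod 29), so λ ≡ 10·12 ≡ 4.
  x = λ² - 23 - 23 = 16 - 46 ≡ 28; y = λ·(23 - 28) - 23 ≡ 15. → (28, 15)
2Q = (28, 15).
Finally 3P + 2Q:
(13, 23) + (28, 15). λ = (15 - 23)/(28 - 13) ≡ 21/15 mod 29. 15⁻¹ ≡ 2 (mod 29), so λ ≡ 13.
  x = λ² - 13 - 28 = 169 - 41 ≡ 12; y = λ·(13 - 12) - 23 ≡ 19. → (12, 19)

(12, 19)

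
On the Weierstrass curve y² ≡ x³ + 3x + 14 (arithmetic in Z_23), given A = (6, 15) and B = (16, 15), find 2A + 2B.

First 2A:
Repeated addition: build up to 2A.
2A: tangent at (6, 15): λ = (3·6² + 3)/(2·15) ≡ 19/7. 7⁻¹ ≡ 10 (mod 23) since 7·10 = 70 ≡ 1, so λ ≡ 19·10 ≡ 6.
  x = λ² - 6 - 6 = 36 - 12 ≡ 1; y = λ·(6 - 1) - 15 ≡ 15. → (1, 15)
2A = (1, 15).
Next 2B:
Repeated addition: build up to 2B.
2B: tangent at (16, 15): λ = (3·16² + 3)/(2·15) ≡ 12/7. 7⁻¹ ≡ 10 (mod 23) since 7·10 = 70 ≡ 1, so λ ≡ 12·10 ≡ 5.
  x = λ² - 16 - 16 = 25 - 32 ≡ 16; y = λ·(16 - 16) - 15 ≡ 8. → (16, 8)
2B = (16, 8).
Finally 2A + 2B:
(1, 15) + (16, 8). λ = (8 - 15)/(16 - 1) ≡ 16/15 mod 23. 15⁻¹ ≡ 20 (mod 23) since 15·20 = 300 ≡ 1, so λ ≡ 21.
  x = λ² - 1 - 16 = 441 - 17 ≡ 10; y = λ·(1 - 10) - 15 ≡ 3. → (10, 3)

(10, 3)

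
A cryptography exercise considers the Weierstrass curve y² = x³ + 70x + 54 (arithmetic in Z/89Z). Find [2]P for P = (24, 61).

(31, 8)

tangent at (24, 61): λ = (3·24² + 70)/(2·61) ≡ 18/33. 33⁻¹ ≡ 27 (mod 89), so λ ≡ 18·27 ≡ 41.
  x = λ² - 24 - 24 = 1681 - 48 ≡ 31; y = λ·(24 - 31) - 61 ≡ 8. → (31, 8)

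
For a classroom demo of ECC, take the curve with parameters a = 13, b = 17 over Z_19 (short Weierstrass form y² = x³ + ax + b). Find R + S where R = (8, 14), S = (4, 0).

(8, 14) + (4, 0). λ = (0 - 14)/(4 - 8) ≡ 5/15 mod 19. 15⁻¹ ≡ 14 (mod 19), so λ ≡ 13.
  x = λ² - 8 - 4 = 169 - 12 ≡ 5; y = λ·(8 - 5) - 14 ≡ 6. → (5, 6)

(5, 6)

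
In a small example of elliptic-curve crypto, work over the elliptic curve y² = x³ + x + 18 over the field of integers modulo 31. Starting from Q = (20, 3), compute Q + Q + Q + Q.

(29, 15)

Double-and-add on 4 = (100)₂. Start with Q = (20, 3) for the leading 1-bit.
double: tangent at (20, 3): λ = (3·20² + 1)/(2·3) ≡ 23/6. 6⁻¹ ≡ 26 (mod 31) since 6·26 = 156 ≡ 1, so λ ≡ 23·26 ≡ 9.
  x = λ² - 20 - 20 = 81 - 40 ≡ 10; y = λ·(20 - 10) - 3 ≡ 25. → (10, 25)
double: tangent at (10, 25): λ = (3·10² + 1)/(2·25) ≡ 22/19. 19⁻¹ ≡ 18 (mod 31) since 19·18 = 342 ≡ 1, so λ ≡ 22·18 ≡ 24.
  x = λ² - 10 - 10 = 576 - 20 ≡ 29; y = λ·(10 - 29) - 25 ≡ 15. → (29, 15)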